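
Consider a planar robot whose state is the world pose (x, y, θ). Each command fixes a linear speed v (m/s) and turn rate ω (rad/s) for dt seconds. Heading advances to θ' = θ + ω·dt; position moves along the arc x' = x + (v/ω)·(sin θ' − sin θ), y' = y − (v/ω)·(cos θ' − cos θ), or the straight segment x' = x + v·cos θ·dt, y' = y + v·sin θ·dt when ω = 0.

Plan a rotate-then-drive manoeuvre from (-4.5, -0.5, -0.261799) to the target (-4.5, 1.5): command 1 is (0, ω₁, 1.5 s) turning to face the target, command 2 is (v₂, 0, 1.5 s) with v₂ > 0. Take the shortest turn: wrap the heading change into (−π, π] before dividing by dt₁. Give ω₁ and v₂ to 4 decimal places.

ω₁ = 1.2217, v₂ = 1.3333

heading to target = atan2(1.5−-0.5, -4.5−-4.5) = 1.5708
Δθ = wrap(1.5708 − -0.2618) = 1.8326; ω₁ = Δθ/dt₁ = 1.2217
distance = √((-4.5−-4.5)² + (1.5−-0.5)²) = 2.0000; v₂ = distance/dt₂ = 1.3333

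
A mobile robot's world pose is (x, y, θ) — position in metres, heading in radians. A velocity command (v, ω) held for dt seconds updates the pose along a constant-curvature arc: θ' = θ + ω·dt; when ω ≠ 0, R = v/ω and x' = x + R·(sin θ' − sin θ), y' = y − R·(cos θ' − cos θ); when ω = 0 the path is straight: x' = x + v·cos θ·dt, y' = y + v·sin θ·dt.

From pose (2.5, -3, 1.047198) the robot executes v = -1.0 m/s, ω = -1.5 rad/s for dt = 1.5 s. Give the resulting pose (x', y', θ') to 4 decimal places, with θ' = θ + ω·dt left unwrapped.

θ' = 1.0472 + -1.5·1.5 = -1.2028
R = v/ω = -1.0/-1.5 = 0.6667
x' = 2.5 + 0.6667·(sin -1.2028 − sin 1.0472) = 1.3006
y' = -3 − 0.6667·(cos -1.2028 − cos 1.0472) = -2.9065

(1.3006, -2.9065, -1.2028)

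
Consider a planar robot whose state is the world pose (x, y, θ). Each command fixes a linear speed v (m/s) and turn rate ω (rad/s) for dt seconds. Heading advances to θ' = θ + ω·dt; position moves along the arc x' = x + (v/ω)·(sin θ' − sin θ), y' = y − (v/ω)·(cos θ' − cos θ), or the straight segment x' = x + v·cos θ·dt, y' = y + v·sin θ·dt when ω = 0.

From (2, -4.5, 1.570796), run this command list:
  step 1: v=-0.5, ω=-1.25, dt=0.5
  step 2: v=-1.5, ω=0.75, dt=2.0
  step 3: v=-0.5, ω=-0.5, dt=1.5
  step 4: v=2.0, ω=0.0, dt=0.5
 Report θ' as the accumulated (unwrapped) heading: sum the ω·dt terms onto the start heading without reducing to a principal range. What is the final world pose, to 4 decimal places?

step 1: θ'=0.9458 (R=0.4000) → pose (1.9244, -4.7340, 0.9458)
step 2: θ'=2.4458 (R=-2.0000) → pose (2.2643, -7.4393, 2.4458)
step 3: θ'=1.6958 (R=1.0000) → pose (2.6155, -8.0822, 1.6958)
step 4: θ'=1.6958 (straight) → pose (2.4908, -7.0900, 1.6958)

(2.4908, -7.0900, 1.6958)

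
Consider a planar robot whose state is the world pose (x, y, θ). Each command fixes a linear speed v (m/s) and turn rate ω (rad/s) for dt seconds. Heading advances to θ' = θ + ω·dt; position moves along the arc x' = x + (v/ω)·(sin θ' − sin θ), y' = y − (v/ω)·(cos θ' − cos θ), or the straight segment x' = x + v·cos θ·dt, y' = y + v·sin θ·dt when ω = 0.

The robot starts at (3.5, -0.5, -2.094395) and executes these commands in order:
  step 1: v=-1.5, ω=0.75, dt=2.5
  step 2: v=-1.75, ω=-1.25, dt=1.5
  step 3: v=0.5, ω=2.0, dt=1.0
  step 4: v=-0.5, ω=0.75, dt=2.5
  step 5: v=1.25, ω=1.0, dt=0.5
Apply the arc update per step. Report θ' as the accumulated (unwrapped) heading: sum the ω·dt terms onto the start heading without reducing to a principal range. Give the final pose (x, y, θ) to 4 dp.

step 1: θ'=-0.2194 (R=-2.0000) → pose (2.2032, 2.4521, -0.2194)
step 2: θ'=-2.0944 (R=1.4000) → pose (1.2955, 4.5185, -2.0944)
step 3: θ'=-0.0944 (R=0.2500) → pose (1.4884, 4.1446, -0.0944)
step 4: θ'=1.7806 (R=-0.6667) → pose (0.7735, 3.3421, 1.7806)
step 5: θ'=2.2806 (R=1.2500) → pose (0.4991, 3.8963, 2.2806)

(0.4991, 3.8963, 2.2806)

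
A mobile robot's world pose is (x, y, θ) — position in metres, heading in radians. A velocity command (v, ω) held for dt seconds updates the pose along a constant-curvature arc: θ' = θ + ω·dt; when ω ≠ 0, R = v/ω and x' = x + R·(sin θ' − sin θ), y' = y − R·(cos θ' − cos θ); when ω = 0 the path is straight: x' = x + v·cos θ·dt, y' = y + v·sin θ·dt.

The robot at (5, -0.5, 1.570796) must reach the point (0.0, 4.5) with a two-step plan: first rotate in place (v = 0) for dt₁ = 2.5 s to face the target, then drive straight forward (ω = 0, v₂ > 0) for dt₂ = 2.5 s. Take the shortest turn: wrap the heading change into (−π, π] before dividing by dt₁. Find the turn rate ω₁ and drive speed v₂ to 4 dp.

heading to target = atan2(4.5−-0.5, 0−5) = 2.3562
Δθ = wrap(2.3562 − 1.5708) = 0.7854; ω₁ = Δθ/dt₁ = 0.3142
distance = √((0−5)² + (4.5−-0.5)²) = 7.0711; v₂ = distance/dt₂ = 2.8284

ω₁ = 0.3142, v₂ = 2.8284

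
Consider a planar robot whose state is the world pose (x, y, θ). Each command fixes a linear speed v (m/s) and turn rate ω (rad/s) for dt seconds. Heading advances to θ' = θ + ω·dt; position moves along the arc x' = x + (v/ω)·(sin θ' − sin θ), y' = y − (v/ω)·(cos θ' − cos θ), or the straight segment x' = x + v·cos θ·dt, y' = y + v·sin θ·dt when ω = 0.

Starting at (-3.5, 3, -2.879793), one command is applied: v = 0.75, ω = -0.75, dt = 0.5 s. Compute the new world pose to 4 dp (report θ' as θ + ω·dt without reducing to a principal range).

θ' = -2.8798 + -0.75·0.5 = -3.2548
R = v/ω = 0.75/-0.75 = -1.0000
x' = -3.5 + -1.0000·(sin -3.2548 − sin -2.8798) = -3.8718
y' = 3 − -1.0000·(cos -3.2548 − cos -2.8798) = 2.9723

(-3.8718, 2.9723, -3.2548)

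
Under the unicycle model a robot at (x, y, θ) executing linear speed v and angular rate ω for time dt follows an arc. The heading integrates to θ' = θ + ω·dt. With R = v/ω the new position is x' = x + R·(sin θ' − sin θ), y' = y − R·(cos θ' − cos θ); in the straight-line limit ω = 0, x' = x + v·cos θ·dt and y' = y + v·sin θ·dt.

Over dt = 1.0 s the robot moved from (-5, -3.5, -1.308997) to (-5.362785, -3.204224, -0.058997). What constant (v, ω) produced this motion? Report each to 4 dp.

v = -0.5000, ω = 1.2500

Δθ = -0.058997 − -1.308997 = 1.250000
ω = Δθ/dt = 1.250000/1.0 = 1.2500
R = Δx/(sin θ' − sin θ) = -0.4000
v = R·ω = -0.4000·1.2500 = -0.5000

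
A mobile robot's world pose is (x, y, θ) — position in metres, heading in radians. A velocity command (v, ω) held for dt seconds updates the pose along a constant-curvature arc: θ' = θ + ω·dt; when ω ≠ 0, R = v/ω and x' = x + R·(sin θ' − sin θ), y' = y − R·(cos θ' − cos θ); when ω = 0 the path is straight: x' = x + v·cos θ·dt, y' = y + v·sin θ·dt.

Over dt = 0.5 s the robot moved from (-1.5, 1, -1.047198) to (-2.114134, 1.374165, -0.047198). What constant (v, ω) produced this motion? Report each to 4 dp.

Δθ = -0.047198 − -1.047198 = 1.000000
ω = Δθ/dt = 1.000000/0.5 = 2.0000
R = Δx/(sin θ' − sin θ) = -0.7500
v = R·ω = -0.7500·2.0000 = -1.5000

v = -1.5000, ω = 2.0000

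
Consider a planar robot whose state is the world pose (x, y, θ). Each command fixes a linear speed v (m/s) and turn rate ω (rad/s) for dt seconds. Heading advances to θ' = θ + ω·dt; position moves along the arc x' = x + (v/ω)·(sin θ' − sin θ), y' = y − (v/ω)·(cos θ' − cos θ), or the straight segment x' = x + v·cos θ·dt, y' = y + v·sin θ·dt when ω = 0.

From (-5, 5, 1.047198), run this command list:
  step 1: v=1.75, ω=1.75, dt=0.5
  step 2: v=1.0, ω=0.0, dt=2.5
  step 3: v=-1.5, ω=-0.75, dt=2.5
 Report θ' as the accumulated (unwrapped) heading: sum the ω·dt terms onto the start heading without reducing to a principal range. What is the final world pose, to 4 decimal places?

step 1: θ'=1.9222 (R=1.0000) → pose (-4.9271, 5.8442, 1.9222)
step 2: θ'=1.9222 (straight) → pose (-5.7877, 8.1914, 1.9222)
step 3: θ'=0.0472 (R=2.0000) → pose (-7.5711, 5.5052, 0.0472)

(-7.5711, 5.5052, 0.0472)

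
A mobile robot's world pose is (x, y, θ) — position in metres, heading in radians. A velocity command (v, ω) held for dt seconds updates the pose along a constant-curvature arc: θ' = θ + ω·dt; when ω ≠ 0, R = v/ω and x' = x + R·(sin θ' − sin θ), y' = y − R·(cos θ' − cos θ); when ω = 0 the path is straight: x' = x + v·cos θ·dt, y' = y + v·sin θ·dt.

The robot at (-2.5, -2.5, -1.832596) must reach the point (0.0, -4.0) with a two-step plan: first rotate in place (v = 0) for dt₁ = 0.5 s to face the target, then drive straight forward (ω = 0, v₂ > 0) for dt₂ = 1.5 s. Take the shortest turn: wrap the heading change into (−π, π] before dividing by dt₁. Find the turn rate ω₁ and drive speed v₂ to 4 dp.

heading to target = atan2(-4−-2.5, 0−-2.5) = -0.5404
Δθ = wrap(-0.5404 − -1.8326) = 1.2922; ω₁ = Δθ/dt₁ = 2.5844
distance = √((0−-2.5)² + (-4−-2.5)²) = 2.9155; v₂ = distance/dt₂ = 1.9437

ω₁ = 2.5844, v₂ = 1.9437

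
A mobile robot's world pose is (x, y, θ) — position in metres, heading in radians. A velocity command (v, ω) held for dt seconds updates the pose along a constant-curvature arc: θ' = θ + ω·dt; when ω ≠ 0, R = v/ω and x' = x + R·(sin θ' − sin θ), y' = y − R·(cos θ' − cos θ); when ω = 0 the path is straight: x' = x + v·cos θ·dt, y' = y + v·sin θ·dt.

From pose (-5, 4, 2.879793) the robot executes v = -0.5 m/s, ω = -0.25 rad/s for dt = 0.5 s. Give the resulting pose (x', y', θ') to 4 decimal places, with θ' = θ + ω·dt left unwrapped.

(-4.7632, 3.9204, 2.7548)

θ' = 2.8798 + -0.25·0.5 = 2.7548
R = v/ω = -0.5/-0.25 = 2.0000
x' = -5 + 2.0000·(sin 2.7548 − sin 2.8798) = -4.7632
y' = 4 − 2.0000·(cos 2.7548 − cos 2.8798) = 3.9204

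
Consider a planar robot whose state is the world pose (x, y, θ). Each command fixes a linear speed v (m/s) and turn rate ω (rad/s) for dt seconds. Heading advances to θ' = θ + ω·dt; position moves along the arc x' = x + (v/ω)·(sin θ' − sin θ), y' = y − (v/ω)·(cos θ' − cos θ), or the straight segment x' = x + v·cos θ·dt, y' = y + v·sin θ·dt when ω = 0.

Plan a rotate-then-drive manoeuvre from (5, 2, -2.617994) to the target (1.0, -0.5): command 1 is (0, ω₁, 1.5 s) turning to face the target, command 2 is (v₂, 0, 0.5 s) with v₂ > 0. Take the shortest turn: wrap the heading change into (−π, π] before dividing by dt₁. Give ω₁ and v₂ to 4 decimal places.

ω₁ = 0.0233, v₂ = 9.4340

heading to target = atan2(-0.5−2, 1−5) = -2.5830
Δθ = wrap(-2.5830 − -2.6180) = 0.0350; ω₁ = Δθ/dt₁ = 0.0233
distance = √((1−5)² + (-0.5−2)²) = 4.7170; v₂ = distance/dt₂ = 9.4340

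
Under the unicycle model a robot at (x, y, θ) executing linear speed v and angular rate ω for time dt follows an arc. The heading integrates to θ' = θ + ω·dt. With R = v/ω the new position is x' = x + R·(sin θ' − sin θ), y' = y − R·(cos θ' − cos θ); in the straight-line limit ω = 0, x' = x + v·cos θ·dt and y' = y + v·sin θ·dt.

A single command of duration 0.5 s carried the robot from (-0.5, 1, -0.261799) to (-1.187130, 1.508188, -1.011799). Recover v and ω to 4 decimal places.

Δθ = -1.011799 − -0.261799 = -0.750000
ω = Δθ/dt = -0.750000/0.5 = -1.5000
R = Δx/(sin θ' − sin θ) = 1.1667
v = R·ω = 1.1667·-1.5000 = -1.7500

v = -1.7500, ω = -1.5000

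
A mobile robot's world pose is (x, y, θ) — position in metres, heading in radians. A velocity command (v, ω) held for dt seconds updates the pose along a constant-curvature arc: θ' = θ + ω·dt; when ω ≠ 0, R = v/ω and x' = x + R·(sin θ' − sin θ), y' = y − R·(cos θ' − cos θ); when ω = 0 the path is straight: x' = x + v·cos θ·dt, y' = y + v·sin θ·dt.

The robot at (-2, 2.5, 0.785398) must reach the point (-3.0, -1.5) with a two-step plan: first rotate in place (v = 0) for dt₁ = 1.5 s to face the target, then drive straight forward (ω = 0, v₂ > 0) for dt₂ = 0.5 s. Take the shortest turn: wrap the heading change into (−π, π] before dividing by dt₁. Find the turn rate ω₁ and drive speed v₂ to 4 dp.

heading to target = atan2(-1.5−2.5, -3−-2) = -1.8158
Δθ = wrap(-1.8158 − 0.7854) = -2.6012; ω₁ = Δθ/dt₁ = -1.7341
distance = √((-3−-2)² + (-1.5−2.5)²) = 4.1231; v₂ = distance/dt₂ = 8.2462

ω₁ = -1.7341, v₂ = 8.2462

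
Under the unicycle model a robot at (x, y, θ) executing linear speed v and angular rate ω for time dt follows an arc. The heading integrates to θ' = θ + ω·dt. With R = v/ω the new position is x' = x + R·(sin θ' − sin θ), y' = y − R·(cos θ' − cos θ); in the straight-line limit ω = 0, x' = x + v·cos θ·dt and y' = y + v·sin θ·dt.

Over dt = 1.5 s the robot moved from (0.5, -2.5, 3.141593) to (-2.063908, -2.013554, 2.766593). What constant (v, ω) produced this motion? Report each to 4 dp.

Δθ = 2.766593 − 3.141593 = -0.375000
ω = Δθ/dt = -0.375000/1.5 = -0.2500
R = Δx/(sin θ' − sin θ) = -7.0000
v = R·ω = -7.0000·-0.2500 = 1.7500

v = 1.7500, ω = -0.2500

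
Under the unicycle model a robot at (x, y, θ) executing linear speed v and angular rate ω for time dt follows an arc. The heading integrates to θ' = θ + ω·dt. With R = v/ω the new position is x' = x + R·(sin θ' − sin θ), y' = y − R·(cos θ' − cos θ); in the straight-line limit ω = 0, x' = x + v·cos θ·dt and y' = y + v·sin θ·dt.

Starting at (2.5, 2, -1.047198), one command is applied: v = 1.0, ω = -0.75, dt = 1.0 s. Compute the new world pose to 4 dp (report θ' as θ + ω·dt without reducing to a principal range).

(2.6446, 1.0340, -1.7972)

θ' = -1.0472 + -0.75·1.0 = -1.7972
R = v/ω = 1.0/-0.75 = -1.3333
x' = 2.5 + -1.3333·(sin -1.7972 − sin -1.0472) = 2.6446
y' = 2 − -1.3333·(cos -1.7972 − cos -1.0472) = 1.0340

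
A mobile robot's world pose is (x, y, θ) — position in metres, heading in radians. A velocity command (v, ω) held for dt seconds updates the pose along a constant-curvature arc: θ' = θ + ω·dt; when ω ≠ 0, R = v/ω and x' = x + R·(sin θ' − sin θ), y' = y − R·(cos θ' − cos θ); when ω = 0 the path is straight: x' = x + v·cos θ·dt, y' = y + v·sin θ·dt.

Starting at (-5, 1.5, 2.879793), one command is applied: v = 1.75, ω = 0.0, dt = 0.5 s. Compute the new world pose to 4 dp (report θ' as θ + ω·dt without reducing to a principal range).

θ' = 2.8798 + 0.0·0.5 = 2.8798
ω = 0 → straight: x' = -5 + 1.75·cos(2.8798)·0.5 = -5.8452
y' = 1.5 + 1.75·sin(2.8798)·0.5 = 1.7265

(-5.8452, 1.7265, 2.8798)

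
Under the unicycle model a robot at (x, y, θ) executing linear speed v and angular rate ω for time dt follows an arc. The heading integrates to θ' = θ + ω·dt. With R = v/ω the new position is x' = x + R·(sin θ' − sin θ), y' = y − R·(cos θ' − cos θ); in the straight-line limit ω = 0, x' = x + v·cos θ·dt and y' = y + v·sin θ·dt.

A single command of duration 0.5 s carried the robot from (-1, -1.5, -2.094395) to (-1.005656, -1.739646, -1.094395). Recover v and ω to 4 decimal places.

Δθ = -1.094395 − -2.094395 = 1.000000
ω = Δθ/dt = 1.000000/0.5 = 2.0000
R = −Δy/(cos θ' − cos θ) = 0.2500
v = R·ω = 0.2500·2.0000 = 0.5000

v = 0.5000, ω = 2.0000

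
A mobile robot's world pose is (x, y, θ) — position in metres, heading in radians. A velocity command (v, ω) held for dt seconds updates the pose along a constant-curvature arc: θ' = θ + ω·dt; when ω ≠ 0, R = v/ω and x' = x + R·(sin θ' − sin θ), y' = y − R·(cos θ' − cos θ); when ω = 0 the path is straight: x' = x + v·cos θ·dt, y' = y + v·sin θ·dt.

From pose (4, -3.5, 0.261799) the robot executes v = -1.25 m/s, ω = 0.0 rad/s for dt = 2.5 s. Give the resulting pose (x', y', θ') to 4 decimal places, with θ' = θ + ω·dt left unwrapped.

(0.9815, -4.3088, 0.2618)

θ' = 0.2618 + 0.0·2.5 = 0.2618
ω = 0 → straight: x' = 4 + -1.25·cos(0.2618)·2.5 = 0.9815
y' = -3.5 + -1.25·sin(0.2618)·2.5 = -4.3088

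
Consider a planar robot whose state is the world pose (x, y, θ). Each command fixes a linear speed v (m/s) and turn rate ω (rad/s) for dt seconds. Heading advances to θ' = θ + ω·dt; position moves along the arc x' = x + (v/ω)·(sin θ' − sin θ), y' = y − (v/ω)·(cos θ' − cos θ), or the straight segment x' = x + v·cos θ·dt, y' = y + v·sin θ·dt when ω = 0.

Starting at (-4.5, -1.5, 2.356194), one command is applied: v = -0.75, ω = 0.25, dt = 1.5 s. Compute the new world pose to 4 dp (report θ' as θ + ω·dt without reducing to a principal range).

(-3.5756, -2.1296, 2.7312)

θ' = 2.3562 + 0.25·1.5 = 2.7312
R = v/ω = -0.75/0.25 = -3.0000
x' = -4.5 + -3.0000·(sin 2.7312 − sin 2.3562) = -3.5756
y' = -1.5 − -3.0000·(cos 2.7312 − cos 2.3562) = -2.1296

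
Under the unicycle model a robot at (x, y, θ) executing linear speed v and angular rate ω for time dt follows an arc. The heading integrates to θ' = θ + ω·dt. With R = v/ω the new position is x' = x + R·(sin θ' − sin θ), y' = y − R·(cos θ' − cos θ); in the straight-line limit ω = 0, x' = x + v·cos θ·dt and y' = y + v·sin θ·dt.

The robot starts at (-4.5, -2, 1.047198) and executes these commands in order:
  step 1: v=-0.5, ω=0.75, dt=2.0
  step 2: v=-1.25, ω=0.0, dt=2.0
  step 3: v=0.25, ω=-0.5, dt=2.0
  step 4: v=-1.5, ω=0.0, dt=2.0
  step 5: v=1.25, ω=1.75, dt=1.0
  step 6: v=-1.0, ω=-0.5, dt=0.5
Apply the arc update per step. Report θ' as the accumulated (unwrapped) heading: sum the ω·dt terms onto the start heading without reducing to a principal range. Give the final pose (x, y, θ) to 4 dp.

(-2.8417, -6.1210, 3.0472)

step 1: θ'=2.5472 (R=-0.6667) → pose (-4.2960, -2.8857, 2.5472)
step 2: θ'=2.5472 (straight) → pose (-2.2248, -4.2857, 2.5472)
step 3: θ'=1.5472 (R=-0.5000) → pose (-2.4446, -3.8596, 1.5472)
step 4: θ'=1.5472 (straight) → pose (-2.5154, -6.8588, 1.5472)
step 5: θ'=3.2972 (R=0.7143) → pose (-3.3402, -6.1363, 3.2972)
step 6: θ'=3.0472 (R=2.0000) → pose (-2.8417, -6.1210, 3.0472)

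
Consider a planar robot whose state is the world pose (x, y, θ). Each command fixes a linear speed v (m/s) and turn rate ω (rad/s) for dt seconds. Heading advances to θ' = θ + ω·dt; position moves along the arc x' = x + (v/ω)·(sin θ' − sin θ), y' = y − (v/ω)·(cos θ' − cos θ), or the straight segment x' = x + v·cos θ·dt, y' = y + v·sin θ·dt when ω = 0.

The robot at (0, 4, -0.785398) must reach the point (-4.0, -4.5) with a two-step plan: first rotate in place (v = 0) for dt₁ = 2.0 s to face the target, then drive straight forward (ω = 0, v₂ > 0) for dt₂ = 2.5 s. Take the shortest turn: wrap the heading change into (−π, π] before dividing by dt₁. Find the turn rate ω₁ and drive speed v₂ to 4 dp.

heading to target = atan2(-4.5−4, -4−0) = -2.0106
Δθ = wrap(-2.0106 − -0.7854) = -1.2252; ω₁ = Δθ/dt₁ = -0.6126
distance = √((-4−0)² + (-4.5−4)²) = 9.3941; v₂ = distance/dt₂ = 3.7577

ω₁ = -0.6126, v₂ = 3.7577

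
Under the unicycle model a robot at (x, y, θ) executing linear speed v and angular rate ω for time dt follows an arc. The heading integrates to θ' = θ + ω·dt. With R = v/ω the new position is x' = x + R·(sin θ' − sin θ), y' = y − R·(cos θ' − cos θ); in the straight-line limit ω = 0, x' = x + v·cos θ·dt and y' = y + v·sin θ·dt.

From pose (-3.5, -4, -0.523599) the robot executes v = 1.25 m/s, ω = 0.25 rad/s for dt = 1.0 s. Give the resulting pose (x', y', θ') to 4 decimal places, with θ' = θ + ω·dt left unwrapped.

θ' = -0.5236 + 0.25·1.0 = -0.2736
R = v/ω = 1.25/0.25 = 5.0000
x' = -3.5 + 5.0000·(sin -0.2736 − sin -0.5236) = -2.3510
y' = -4 − 5.0000·(cos -0.2736 − cos -0.5236) = -4.4839

(-2.3510, -4.4839, -0.2736)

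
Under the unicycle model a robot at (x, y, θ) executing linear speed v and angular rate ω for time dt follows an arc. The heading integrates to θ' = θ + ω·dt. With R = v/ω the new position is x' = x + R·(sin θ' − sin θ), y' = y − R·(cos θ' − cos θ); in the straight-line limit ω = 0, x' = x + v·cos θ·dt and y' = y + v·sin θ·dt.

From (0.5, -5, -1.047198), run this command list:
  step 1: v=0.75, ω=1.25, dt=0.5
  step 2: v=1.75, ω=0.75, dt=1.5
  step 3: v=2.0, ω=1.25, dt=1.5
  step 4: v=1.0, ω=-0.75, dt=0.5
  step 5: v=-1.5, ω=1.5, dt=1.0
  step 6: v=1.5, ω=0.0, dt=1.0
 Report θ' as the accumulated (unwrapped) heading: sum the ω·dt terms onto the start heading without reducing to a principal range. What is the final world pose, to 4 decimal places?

(2.7648, -3.0409, 3.7028)

step 1: θ'=-0.4222 (R=0.6000) → pose (0.7738, -5.2473, -0.4222)
step 2: θ'=0.7028 (R=2.3333) → pose (3.2380, -4.8993, 0.7028)
step 3: θ'=2.5778 (R=1.6000) → pose (3.0589, -2.3261, 2.5778)
step 4: θ'=2.2028 (R=-1.3333) → pose (2.6956, -1.9868, 2.2028)
step 5: θ'=3.7028 (R=-1.0000) → pose (4.0347, -2.2426, 3.7028)
step 6: θ'=3.7028 (straight) → pose (2.7648, -3.0409, 3.7028)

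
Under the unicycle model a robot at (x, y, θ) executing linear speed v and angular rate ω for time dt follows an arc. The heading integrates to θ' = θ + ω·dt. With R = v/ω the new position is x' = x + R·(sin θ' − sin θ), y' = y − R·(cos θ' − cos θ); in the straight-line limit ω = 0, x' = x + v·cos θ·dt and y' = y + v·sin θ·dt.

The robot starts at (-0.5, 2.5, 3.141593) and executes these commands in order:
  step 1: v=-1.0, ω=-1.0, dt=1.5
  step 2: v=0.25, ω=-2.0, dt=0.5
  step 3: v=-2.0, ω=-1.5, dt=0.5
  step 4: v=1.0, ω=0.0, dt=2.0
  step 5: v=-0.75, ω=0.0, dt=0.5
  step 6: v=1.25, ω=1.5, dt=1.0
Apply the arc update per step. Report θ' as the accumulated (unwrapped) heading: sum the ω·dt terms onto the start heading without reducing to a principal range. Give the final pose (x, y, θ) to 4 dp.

step 1: θ'=1.6416 (R=1.0000) → pose (0.4975, 1.5707, 1.6416)
step 2: θ'=0.6416 (R=-0.1250) → pose (0.5474, 1.6797, 0.6416)
step 3: θ'=-0.1084 (R=1.3333) → pose (-0.3948, 1.4224, -0.1084)
step 4: θ'=-0.1084 (straight) → pose (1.5934, 1.2060, -0.1084)
step 5: θ'=-0.1084 (straight) → pose (1.2206, 1.2466, -0.1084)
step 6: θ'=1.3916 (R=0.8333) → pose (2.1308, 1.9265, 1.3916)

(2.1308, 1.9265, 1.3916)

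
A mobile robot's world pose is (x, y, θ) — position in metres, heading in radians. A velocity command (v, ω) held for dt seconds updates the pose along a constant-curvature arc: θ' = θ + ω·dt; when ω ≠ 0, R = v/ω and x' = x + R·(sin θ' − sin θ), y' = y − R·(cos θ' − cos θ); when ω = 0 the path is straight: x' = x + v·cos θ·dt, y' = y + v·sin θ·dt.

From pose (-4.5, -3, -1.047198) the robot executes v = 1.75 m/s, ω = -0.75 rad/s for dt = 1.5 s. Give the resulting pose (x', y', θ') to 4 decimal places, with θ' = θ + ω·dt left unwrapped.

(-4.5968, -5.4869, -2.1722)

θ' = -1.0472 + -0.75·1.5 = -2.1722
R = v/ω = 1.75/-0.75 = -2.3333
x' = -4.5 + -2.3333·(sin -2.1722 − sin -1.0472) = -4.5968
y' = -3 − -2.3333·(cos -2.1722 − cos -1.0472) = -5.4869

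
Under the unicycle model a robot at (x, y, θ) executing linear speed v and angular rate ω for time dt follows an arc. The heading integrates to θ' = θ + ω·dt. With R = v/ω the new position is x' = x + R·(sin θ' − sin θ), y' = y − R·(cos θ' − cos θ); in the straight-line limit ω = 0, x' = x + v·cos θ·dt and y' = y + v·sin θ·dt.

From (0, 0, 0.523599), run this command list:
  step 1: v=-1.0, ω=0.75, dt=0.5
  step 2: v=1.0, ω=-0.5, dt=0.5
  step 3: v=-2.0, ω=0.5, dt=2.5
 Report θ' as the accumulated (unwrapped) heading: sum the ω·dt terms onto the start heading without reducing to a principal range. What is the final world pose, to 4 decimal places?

step 1: θ'=0.8986 (R=-1.3333) → pose (-0.3766, -0.3244, 0.8986)
step 2: θ'=0.6486 (R=-2.0000) → pose (-0.0198, 0.0240, 0.6486)
step 3: θ'=1.8986 (R=-4.0000) → pose (-1.3906, -4.4516, 1.8986)

(-1.3906, -4.4516, 1.8986)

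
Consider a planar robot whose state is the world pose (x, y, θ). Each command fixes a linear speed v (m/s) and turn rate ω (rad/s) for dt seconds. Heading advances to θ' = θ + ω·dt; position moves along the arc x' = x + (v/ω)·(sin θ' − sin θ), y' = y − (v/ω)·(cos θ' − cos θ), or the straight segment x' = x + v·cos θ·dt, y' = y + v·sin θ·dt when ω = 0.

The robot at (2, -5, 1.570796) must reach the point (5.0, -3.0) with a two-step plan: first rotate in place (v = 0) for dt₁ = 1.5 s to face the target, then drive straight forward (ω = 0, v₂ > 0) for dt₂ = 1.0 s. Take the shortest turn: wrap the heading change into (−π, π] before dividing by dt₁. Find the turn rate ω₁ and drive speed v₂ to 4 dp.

ω₁ = -0.6552, v₂ = 3.6056

heading to target = atan2(-3−-5, 5−2) = 0.5880
Δθ = wrap(0.5880 − 1.5708) = -0.9828; ω₁ = Δθ/dt₁ = -0.6552
distance = √((5−2)² + (-3−-5)²) = 3.6056; v₂ = distance/dt₂ = 3.6056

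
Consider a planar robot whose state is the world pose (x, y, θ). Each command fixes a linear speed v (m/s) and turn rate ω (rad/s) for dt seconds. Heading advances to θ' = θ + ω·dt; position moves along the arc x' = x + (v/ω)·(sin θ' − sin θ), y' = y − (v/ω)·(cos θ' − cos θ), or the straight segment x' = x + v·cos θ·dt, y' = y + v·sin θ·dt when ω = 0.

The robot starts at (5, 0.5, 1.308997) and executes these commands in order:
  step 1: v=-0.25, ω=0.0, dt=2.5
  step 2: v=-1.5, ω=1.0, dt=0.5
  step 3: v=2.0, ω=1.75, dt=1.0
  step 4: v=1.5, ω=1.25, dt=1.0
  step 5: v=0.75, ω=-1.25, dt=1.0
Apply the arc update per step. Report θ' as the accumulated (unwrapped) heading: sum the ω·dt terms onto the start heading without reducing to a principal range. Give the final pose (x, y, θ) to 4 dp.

(2.1937, -1.8899, 3.5590)

step 1: θ'=1.3090 (straight) → pose (4.8382, -0.1037, 1.3090)
step 2: θ'=1.8090 (R=-1.5000) → pose (4.8295, -0.8459, 1.8090)
step 3: θ'=3.5590 (R=1.1429) → pose (3.2556, -0.0708, 3.5590)
step 4: θ'=4.8090 (R=1.2000) → pose (2.5477, -1.2835, 4.8090)
step 5: θ'=3.5590 (R=-0.6000) → pose (2.1937, -1.8899, 3.5590)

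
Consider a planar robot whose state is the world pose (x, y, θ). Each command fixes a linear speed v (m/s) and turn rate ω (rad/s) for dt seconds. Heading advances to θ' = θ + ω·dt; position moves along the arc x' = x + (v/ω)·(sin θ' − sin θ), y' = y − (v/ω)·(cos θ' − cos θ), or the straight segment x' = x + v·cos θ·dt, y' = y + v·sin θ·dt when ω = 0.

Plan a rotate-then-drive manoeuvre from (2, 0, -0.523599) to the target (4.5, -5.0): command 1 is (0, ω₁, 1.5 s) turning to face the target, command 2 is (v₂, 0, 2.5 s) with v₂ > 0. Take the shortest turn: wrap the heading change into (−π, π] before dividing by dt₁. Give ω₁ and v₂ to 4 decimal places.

ω₁ = -0.3890, v₂ = 2.2361

heading to target = atan2(-5−0, 4.5−2) = -1.1071
Δθ = wrap(-1.1071 − -0.5236) = -0.5835; ω₁ = Δθ/dt₁ = -0.3890
distance = √((4.5−2)² + (-5−0)²) = 5.5902; v₂ = distance/dt₂ = 2.2361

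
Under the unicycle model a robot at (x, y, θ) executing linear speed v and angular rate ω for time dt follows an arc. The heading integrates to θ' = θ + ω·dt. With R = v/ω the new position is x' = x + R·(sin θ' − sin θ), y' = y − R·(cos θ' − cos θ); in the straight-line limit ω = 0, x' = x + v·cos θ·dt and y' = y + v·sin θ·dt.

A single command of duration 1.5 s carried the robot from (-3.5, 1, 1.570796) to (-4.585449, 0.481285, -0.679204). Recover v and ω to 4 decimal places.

v = -1.0000, ω = -1.5000

Δθ = -0.679204 − 1.570796 = -2.250000
ω = Δθ/dt = -2.250000/1.5 = -1.5000
R = Δx/(sin θ' − sin θ) = 0.6667
v = R·ω = 0.6667·-1.5000 = -1.0000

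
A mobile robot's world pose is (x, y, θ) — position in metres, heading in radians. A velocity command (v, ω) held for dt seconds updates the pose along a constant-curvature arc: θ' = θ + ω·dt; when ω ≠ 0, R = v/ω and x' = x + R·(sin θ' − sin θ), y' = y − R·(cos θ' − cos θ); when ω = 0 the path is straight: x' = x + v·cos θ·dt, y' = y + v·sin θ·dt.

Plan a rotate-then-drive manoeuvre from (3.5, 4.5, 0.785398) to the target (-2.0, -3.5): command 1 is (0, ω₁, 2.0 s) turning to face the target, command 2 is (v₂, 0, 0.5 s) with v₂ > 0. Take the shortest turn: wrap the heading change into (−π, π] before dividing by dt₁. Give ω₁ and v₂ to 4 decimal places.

ω₁ = -1.4792, v₂ = 19.4165

heading to target = atan2(-3.5−4.5, -2−3.5) = -2.1731
Δθ = wrap(-2.1731 − 0.7854) = -2.9585; ω₁ = Δθ/dt₁ = -1.4792
distance = √((-2−3.5)² + (-3.5−4.5)²) = 9.7082; v₂ = distance/dt₂ = 19.4165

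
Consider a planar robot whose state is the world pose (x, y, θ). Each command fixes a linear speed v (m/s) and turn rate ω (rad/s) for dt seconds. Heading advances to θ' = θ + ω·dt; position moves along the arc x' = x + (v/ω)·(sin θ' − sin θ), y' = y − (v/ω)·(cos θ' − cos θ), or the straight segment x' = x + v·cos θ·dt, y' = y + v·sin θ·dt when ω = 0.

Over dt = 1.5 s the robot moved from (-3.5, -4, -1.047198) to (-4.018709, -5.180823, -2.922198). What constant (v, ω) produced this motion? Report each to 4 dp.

v = 1.0000, ω = -1.2500

Δθ = -2.922198 − -1.047198 = -1.875000
ω = Δθ/dt = -1.875000/1.5 = -1.2500
R = −Δy/(cos θ' − cos θ) = -0.8000
v = R·ω = -0.8000·-1.2500 = 1.0000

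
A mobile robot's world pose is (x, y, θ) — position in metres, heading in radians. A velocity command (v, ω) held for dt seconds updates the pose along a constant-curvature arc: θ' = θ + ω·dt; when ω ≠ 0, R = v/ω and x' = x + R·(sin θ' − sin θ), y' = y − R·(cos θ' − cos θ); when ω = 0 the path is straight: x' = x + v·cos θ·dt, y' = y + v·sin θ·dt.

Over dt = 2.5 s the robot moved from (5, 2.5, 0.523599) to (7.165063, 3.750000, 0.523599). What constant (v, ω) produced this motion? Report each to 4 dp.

Δθ = 0.523599 − 0.523599 = 0.000000
ω = Δθ/dt = 0.000000/2.5 = 0.0000
ω = 0 → v = (Δx·cos θ + Δy·sin θ)/dt = 1.0000

v = 1.0000, ω = 0.0000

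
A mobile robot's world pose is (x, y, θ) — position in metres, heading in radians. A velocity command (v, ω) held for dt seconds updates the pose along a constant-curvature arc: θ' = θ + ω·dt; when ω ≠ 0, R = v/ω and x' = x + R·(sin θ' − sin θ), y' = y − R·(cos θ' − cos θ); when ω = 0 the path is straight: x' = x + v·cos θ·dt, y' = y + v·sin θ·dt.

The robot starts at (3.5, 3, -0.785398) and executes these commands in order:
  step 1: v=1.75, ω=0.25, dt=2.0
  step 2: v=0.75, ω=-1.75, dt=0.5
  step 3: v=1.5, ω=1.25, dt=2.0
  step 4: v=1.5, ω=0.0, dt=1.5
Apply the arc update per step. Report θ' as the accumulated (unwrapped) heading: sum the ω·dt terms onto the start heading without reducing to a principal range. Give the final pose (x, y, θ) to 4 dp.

step 1: θ'=-0.2854 (R=7.0000) → pose (6.4790, 1.2329, -0.2854)
step 2: θ'=-1.1604 (R=-0.4286) → pose (6.7513, 0.9927, -1.1604)
step 3: θ'=1.3396 (R=1.2000) → pose (9.0197, 1.1965, 1.3396)
step 4: θ'=1.3396 (straight) → pose (9.5353, 3.3866, 1.3396)

(9.5353, 3.3866, 1.3396)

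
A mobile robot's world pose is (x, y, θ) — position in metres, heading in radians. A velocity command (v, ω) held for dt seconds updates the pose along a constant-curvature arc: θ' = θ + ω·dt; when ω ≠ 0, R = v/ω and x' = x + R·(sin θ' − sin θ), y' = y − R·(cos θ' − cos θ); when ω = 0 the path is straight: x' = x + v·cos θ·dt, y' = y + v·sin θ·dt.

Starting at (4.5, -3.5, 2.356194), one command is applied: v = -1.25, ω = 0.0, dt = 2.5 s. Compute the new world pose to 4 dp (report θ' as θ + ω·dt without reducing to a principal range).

θ' = 2.3562 + 0.0·2.5 = 2.3562
ω = 0 → straight: x' = 4.5 + -1.25·cos(2.3562)·2.5 = 6.7097
y' = -3.5 + -1.25·sin(2.3562)·2.5 = -5.7097

(6.7097, -5.7097, 2.3562)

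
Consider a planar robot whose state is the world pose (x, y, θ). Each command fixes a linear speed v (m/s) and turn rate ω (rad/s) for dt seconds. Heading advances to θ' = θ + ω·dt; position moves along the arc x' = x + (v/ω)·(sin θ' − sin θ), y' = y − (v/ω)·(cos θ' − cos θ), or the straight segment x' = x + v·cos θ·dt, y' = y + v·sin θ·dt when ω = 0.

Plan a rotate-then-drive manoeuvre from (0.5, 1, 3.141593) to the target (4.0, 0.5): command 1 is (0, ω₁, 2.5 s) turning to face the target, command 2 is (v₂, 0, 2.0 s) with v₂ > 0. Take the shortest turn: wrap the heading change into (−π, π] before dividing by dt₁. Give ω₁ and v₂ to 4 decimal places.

ω₁ = 1.1999, v₂ = 1.7678

heading to target = atan2(0.5−1, 4−0.5) = -0.1419
Δθ = wrap(-0.1419 − 3.1416) = 2.9997; ω₁ = Δθ/dt₁ = 1.1999
distance = √((4−0.5)² + (0.5−1)²) = 3.5355; v₂ = distance/dt₂ = 1.7678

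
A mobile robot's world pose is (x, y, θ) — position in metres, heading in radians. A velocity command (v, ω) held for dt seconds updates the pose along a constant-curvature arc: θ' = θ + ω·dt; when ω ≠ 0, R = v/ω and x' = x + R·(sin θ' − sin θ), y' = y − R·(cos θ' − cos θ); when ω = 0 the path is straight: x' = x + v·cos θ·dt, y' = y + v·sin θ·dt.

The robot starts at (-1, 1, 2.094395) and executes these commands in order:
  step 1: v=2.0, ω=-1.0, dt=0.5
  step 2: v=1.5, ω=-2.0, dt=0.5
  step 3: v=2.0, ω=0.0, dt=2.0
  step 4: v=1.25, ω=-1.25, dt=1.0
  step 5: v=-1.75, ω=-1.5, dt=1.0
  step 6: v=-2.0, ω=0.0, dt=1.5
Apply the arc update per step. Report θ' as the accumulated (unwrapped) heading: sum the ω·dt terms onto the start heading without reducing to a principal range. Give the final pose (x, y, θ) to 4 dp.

step 1: θ'=1.5944 (R=-2.0000) → pose (-1.2674, 1.9528, 1.5944)
step 2: θ'=0.5944 (R=-0.7500) → pose (-0.9376, 2.5919, 0.5944)
step 3: θ'=0.5944 (straight) → pose (2.3763, 4.8319, 0.5944)
step 4: θ'=-0.6556 (R=-1.0000) → pose (3.5460, 4.7961, -0.6556)
step 5: θ'=-2.1556 (R=1.1667) → pose (3.2844, 6.3649, -2.1556)
step 6: θ'=-2.1556 (straight) → pose (4.9406, 8.8664, -2.1556)

(4.9406, 8.8664, -2.1556)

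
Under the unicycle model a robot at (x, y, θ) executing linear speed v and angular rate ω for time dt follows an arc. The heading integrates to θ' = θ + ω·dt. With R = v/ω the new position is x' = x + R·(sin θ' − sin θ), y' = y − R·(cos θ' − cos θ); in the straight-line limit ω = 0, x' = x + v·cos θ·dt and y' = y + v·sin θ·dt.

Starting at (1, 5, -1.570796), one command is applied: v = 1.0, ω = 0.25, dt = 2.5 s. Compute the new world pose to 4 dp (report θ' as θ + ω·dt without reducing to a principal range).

(1.7561, 2.6596, -0.9458)

θ' = -1.5708 + 0.25·2.5 = -0.9458
R = v/ω = 1.0/0.25 = 4.0000
x' = 1 + 4.0000·(sin -0.9458 − sin -1.5708) = 1.7561
y' = 5 − 4.0000·(cos -0.9458 − cos -1.5708) = 2.6596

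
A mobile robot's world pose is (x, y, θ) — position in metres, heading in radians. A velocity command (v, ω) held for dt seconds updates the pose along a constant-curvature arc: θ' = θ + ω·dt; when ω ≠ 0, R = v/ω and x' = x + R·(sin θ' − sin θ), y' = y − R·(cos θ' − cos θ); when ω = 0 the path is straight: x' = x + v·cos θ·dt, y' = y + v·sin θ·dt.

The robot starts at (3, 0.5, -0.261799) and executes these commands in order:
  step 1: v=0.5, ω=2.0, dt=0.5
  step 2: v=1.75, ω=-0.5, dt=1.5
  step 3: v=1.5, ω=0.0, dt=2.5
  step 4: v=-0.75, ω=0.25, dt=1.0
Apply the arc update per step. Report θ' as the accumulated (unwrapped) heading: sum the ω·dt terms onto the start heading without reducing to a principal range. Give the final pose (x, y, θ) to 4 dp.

step 1: θ'=0.7382 (R=0.2500) → pose (3.2329, 0.5566, 0.7382)
step 2: θ'=-0.0118 (R=-3.5000) → pose (5.6296, 1.4674, -0.0118)
step 3: θ'=-0.0118 (straight) → pose (9.3793, 1.4232, -0.0118)
step 4: θ'=0.2382 (R=-3.0000) → pose (8.6361, 1.3387, 0.2382)

(8.6361, 1.3387, 0.2382)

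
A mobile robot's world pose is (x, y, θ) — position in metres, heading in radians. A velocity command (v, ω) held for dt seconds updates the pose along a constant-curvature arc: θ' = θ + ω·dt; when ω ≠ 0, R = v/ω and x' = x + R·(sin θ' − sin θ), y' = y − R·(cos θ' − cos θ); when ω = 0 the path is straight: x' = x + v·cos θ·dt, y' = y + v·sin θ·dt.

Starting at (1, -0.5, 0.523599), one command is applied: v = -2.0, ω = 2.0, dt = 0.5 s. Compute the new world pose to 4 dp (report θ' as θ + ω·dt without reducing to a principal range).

(0.5011, -1.3188, 1.5236)

θ' = 0.5236 + 2.0·0.5 = 1.5236
R = v/ω = -2.0/2.0 = -1.0000
x' = 1 + -1.0000·(sin 1.5236 − sin 0.5236) = 0.5011
y' = -0.5 − -1.0000·(cos 1.5236 − cos 0.5236) = -1.3188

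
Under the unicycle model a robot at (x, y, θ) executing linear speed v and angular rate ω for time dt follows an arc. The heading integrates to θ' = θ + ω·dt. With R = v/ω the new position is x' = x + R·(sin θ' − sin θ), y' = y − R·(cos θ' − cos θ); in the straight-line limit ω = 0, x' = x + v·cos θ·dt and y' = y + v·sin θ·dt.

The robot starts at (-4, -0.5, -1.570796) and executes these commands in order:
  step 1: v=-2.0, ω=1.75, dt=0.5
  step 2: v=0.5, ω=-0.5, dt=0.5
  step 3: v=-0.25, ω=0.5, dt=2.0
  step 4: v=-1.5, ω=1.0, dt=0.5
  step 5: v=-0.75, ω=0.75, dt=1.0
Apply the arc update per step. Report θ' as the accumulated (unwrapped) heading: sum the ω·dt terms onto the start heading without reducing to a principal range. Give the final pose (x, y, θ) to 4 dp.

(-5.8194, -0.4077, 1.3042)

step 1: θ'=-0.6958 (R=-1.1429) → pose (-4.4103, 0.3772, -0.6958)
step 2: θ'=-0.9458 (R=-1.0000) → pose (-4.2403, 0.1947, -0.9458)
step 3: θ'=0.0542 (R=-0.5000) → pose (-4.6729, 0.4015, 0.0542)
step 4: θ'=0.5542 (R=-1.5000) → pose (-5.3810, 0.1791, 0.5542)
step 5: θ'=1.3042 (R=-1.0000) → pose (-5.8194, -0.4077, 1.3042)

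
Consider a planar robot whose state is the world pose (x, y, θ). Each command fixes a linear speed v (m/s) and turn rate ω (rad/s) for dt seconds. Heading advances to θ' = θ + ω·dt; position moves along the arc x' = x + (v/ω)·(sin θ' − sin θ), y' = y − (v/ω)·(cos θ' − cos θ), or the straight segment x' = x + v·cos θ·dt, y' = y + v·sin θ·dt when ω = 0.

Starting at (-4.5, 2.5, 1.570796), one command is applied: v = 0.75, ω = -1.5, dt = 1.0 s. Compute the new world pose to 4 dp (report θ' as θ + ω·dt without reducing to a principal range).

θ' = 1.5708 + -1.5·1.0 = 0.0708
R = v/ω = 0.75/-1.5 = -0.5000
x' = -4.5 + -0.5000·(sin 0.0708 − sin 1.5708) = -4.0354
y' = 2.5 − -0.5000·(cos 0.0708 − cos 1.5708) = 2.9987

(-4.0354, 2.9987, 0.0708)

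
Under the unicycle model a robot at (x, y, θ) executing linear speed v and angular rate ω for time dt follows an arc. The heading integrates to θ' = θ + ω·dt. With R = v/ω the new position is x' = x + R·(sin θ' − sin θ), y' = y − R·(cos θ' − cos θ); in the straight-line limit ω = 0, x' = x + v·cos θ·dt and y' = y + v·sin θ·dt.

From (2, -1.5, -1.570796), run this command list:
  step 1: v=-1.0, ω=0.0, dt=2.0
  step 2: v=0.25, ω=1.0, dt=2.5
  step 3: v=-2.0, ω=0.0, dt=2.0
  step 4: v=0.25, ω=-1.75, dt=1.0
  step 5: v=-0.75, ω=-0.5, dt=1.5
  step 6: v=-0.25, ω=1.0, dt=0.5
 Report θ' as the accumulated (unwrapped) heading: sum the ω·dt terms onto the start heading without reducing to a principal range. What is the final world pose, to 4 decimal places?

step 1: θ'=-1.5708 (straight) → pose (2.0000, 0.5000, -1.5708)
step 2: θ'=0.9292 (R=0.2500) → pose (2.4503, 0.3504, 0.9292)
step 3: θ'=0.9292 (straight) → pose (0.0564, -2.8542, 0.9292)
step 4: θ'=-0.8208 (R=-0.1429) → pose (0.2754, -2.8423, -0.8208)
step 5: θ'=-1.5708 (R=1.5000) → pose (-0.1271, -1.8199, -1.5708)
step 6: θ'=-1.0708 (R=-0.2500) → pose (-0.1577, -1.7000, -1.0708)

(-0.1577, -1.7000, -1.0708)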